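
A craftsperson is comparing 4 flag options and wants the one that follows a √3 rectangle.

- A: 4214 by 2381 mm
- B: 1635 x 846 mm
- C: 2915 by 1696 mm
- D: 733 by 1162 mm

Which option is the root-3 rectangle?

C

Ratios (long/short): A ≈ 1.770; B ≈ 1.933; C ≈ 1.719; D ≈ 1.585.
root-3 ≈ 1.732; option C is nearest (Δ 0.013).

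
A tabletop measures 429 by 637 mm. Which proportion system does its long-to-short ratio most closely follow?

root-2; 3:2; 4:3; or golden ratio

Ratio = 637 / 429 ≈ 1.485.
Distances: root-2 1.414 (Δ 0.071); 3:2 1.500 (Δ 0.015); 4:3 1.333 (Δ 0.152); golden ratio 1.618 (Δ 0.133).

3:2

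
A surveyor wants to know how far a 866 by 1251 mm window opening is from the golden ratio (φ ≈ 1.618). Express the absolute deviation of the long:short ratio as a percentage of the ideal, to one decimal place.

10.7%

Ratio = 1251 / 866 ≈ 1.4446.
Ideal golden ratio ≈ 1.6180. |1.4446 − 1.6180| / 1.6180 ≈ 10.72% → 10.7%.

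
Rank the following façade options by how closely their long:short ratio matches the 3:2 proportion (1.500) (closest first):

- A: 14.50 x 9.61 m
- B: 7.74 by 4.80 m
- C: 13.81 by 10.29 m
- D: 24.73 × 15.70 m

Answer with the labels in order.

A, D, B, C

Ratios: A = 14.50 / 9.61 ≈ 1.509; B = 7.74 / 4.80 ≈ 1.613; C = 13.81 / 10.29 ≈ 1.342; D = 24.73 / 15.70 ≈ 1.575.
|Δ from 1.500|: A 0.009; B 0.113; C 0.158; D 0.075.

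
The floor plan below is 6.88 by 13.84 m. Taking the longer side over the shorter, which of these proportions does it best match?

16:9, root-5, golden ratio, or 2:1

2:1

13.84/6.88 ≈ 2.012. Nearest candidates are 2:1 (2.000, off by 0.012) and root-5 (2.236, off by 0.224).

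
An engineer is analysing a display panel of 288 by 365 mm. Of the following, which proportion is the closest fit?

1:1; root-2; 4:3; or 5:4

5:4

365/288 ≈ 1.267. Nearest candidates are 5:4 (1.250, off by 0.017) and 4:3 (1.333, off by 0.066).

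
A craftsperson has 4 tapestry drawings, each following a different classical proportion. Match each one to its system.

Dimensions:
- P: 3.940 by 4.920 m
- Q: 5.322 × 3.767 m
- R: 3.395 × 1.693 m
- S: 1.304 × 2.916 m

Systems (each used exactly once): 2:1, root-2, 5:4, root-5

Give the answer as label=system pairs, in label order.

Ratios: P ≈ 1.249; Q ≈ 1.413; R ≈ 2.005; S ≈ 2.236.
Targets: 2:1 ≈ 2.000; root-2 ≈ 1.414; 5:4 ≈ 1.250; root-5 ≈ 2.236.

P=5:4, Q=root-2, R=2:1, S=root-5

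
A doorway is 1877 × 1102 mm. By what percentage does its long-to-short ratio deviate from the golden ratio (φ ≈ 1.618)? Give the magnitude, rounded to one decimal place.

5.3%

Ratio = 1877 / 1102 ≈ 1.7033.
Ideal golden ratio ≈ 1.6180. |1.7033 − 1.6180| / 1.6180 ≈ 5.27% → 5.3%.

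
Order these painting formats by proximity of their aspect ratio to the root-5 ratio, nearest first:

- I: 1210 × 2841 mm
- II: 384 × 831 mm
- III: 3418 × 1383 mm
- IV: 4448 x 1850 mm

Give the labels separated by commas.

I: 2841/1210 ≈ 2.348 → |2.348 − 2.236| = 0.112
II: 831/384 ≈ 2.164 → |2.164 − 2.236| = 0.072
III: 3418/1383 ≈ 2.471 → |2.471 − 2.236| = 0.235
IV: 4448/1850 ≈ 2.404 → |2.404 − 2.236| = 0.168

II, I, IV, III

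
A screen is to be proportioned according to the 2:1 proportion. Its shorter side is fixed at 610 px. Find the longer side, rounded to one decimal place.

2:1 = 2.00000.
Longer side = 610 × 2.00000 ≈ 1220.000 → 1220.0 px.

1220.0 px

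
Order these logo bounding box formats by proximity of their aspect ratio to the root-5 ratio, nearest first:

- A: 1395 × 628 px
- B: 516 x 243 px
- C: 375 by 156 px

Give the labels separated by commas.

Ratios: A = 1395 / 628 ≈ 2.221; B = 516 / 243 ≈ 2.123; C = 375 / 156 ≈ 2.404.
|Δ from 2.236|: A 0.015; B 0.113; C 0.168.

A, B, C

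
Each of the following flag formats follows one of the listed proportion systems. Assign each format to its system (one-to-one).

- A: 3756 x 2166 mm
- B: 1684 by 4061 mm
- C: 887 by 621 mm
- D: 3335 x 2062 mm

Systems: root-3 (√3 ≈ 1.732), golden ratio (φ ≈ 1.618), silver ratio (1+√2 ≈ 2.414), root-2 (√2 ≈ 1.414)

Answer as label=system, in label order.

A=root-3, B=silver ratio, C=root-2, D=golden ratio

Ratios: A ≈ 1.734; B ≈ 2.412; C ≈ 1.428; D ≈ 1.617.
Targets: root-3 ≈ 1.732; golden ratio ≈ 1.618; silver ratio ≈ 2.414; root-2 ≈ 1.414.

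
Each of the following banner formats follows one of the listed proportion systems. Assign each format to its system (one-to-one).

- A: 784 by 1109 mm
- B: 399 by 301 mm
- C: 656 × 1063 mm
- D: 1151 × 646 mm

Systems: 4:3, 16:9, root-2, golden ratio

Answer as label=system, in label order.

A = 1109/784 ≈ 1.415 → root-2 (1.414)
B = 399/301 ≈ 1.326 → 4:3 (1.333)
C = 1063/656 ≈ 1.620 → golden ratio (1.618)
D = 1151/646 ≈ 1.782 → 16:9 (1.778)

A=root-2, B=4:3, C=golden ratio, D=16:9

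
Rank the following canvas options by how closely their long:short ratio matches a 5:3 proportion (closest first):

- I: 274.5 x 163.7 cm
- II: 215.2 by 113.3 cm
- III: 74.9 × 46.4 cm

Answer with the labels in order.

I, III, II

Ratios: I = 274.5 / 163.7 ≈ 1.677; II = 215.2 / 113.3 ≈ 1.899; III = 74.9 / 46.4 ≈ 1.614.
|Δ from 1.667|: I 0.010; II 0.232; III 0.053.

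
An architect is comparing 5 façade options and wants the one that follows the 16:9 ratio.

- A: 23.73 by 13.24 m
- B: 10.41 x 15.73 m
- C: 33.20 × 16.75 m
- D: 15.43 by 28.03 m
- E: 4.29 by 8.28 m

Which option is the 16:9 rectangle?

Target 16:9 ≈ 1.778.
A: 1.792 (Δ0.014)  B: 1.511 (Δ0.267)  C: 1.982 (Δ0.204)  D: 1.817 (Δ0.039)  E: 1.930 (Δ0.152)

A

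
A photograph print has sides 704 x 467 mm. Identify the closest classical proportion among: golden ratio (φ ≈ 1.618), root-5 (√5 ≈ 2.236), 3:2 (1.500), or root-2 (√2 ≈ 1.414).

704/467 ≈ 1.507. Nearest candidates are 3:2 (1.500, off by 0.007) and root-2 (1.414, off by 0.093).

3:2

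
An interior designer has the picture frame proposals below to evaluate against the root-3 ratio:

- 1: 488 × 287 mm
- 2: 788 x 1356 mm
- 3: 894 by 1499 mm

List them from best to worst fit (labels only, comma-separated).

2, 1, 3

1: 488/287 ≈ 1.700 → |1.700 − 1.732| = 0.032
2: 1356/788 ≈ 1.721 → |1.721 − 1.732| = 0.011
3: 1499/894 ≈ 1.677 → |1.677 − 1.732| = 0.055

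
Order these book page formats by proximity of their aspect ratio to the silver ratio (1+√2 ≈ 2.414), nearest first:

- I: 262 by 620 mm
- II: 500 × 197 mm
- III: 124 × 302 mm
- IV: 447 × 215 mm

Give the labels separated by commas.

Ratios: I = 620 / 262 ≈ 2.366; II = 500 / 197 ≈ 2.538; III = 302 / 124 ≈ 2.435; IV = 447 / 215 ≈ 2.079.
|Δ from 2.414|: I 0.048; II 0.124; III 0.021; IV 0.335.

III, I, II, IV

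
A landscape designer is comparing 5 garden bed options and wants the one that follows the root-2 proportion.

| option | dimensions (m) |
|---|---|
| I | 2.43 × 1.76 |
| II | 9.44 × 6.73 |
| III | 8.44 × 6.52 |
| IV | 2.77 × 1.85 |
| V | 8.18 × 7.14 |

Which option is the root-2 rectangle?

II

Ratios (long/short): I ≈ 1.381; II ≈ 1.403; III ≈ 1.294; IV ≈ 1.497; V ≈ 1.146.
root-2 ≈ 1.414; option II is nearest (Δ 0.011).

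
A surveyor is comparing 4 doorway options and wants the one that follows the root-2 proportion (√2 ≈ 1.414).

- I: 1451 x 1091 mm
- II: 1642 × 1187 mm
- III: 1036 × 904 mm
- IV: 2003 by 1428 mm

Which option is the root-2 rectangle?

IV

Target root-2 ≈ 1.414.
I: 1.330 (Δ0.084)  II: 1.383 (Δ0.031)  III: 1.146 (Δ0.268)  IV: 1.403 (Δ0.011)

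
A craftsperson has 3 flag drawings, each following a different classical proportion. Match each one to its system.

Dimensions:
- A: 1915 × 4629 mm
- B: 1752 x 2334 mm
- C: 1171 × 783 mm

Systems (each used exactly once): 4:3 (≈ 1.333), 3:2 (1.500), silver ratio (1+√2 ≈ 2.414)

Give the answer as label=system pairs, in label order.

A=silver ratio, B=4:3, C=3:2

A = 4629/1915 ≈ 2.417 → silver ratio (2.414)
B = 2334/1752 ≈ 1.332 → 4:3 (1.333)
C = 1171/783 ≈ 1.496 → 3:2 (1.500)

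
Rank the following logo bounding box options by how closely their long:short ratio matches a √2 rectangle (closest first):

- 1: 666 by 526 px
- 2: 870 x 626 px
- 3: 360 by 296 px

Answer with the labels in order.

2, 1, 3

Ratios: 1 = 666 / 526 ≈ 1.266; 2 = 870 / 626 ≈ 1.390; 3 = 360 / 296 ≈ 1.216.
|Δ from 1.414|: 1 0.148; 2 0.024; 3 0.198.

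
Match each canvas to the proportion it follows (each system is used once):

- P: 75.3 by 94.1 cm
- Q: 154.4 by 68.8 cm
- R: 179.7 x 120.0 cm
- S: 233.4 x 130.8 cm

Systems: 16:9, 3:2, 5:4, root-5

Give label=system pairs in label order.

P = 94.1/75.3 ≈ 1.250 → 5:4 (1.250)
Q = 154.4/68.8 ≈ 2.244 → root-5 (2.236)
R = 179.7/120.0 ≈ 1.497 → 3:2 (1.500)
S = 233.4/130.8 ≈ 1.784 → 16:9 (1.778)

P=5:4, Q=root-5, R=3:2, S=16:9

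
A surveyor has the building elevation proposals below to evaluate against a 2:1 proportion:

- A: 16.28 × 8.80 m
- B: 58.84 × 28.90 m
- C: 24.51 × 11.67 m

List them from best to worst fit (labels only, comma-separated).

A: 16.28/8.80 ≈ 1.850 → |1.850 − 2.000| = 0.150
B: 58.84/28.90 ≈ 2.036 → |2.036 − 2.000| = 0.036
C: 24.51/11.67 ≈ 2.100 → |2.100 − 2.000| = 0.100

B, C, A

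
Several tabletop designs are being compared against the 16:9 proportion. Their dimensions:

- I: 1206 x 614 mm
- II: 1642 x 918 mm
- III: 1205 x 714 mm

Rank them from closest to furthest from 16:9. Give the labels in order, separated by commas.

II, III, I

I: 1206/614 ≈ 1.964 → |1.964 − 1.778| = 0.186
II: 1642/918 ≈ 1.789 → |1.789 − 1.778| = 0.011
III: 1205/714 ≈ 1.688 → |1.688 − 1.778| = 0.090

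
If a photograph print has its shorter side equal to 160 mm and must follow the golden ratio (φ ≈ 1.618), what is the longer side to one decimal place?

258.9 mm

golden ratio ≈ 1.61803.
Longer side = 160 × 1.61803 ≈ 258.885 → 258.9 mm.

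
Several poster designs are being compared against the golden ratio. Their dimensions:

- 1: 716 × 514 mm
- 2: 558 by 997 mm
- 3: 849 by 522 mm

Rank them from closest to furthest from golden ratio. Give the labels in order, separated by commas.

1: 716/514 ≈ 1.393 → |1.393 − 1.618| = 0.225
2: 997/558 ≈ 1.787 → |1.787 − 1.618| = 0.169
3: 849/522 ≈ 1.626 → |1.626 − 1.618| = 0.008

3, 2, 1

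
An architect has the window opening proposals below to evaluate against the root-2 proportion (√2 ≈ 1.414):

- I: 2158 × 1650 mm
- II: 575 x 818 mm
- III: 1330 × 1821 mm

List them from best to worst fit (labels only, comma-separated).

II, III, I

I: 2158/1650 ≈ 1.308 → |1.308 − 1.414| = 0.106
II: 818/575 ≈ 1.423 → |1.423 − 1.414| = 0.009
III: 1821/1330 ≈ 1.369 → |1.369 − 1.414| = 0.045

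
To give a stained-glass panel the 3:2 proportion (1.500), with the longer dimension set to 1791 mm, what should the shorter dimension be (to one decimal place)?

3:2 = 1.50000.
Shorter side = 1791 ÷ 1.50000 ≈ 1194.000 → 1194.0 mm.

1194.0 mm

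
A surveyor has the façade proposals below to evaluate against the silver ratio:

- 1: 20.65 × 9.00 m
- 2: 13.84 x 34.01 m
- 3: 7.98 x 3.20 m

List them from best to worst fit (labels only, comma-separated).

2, 3, 1

Ratios: 1 = 20.65 / 9.00 ≈ 2.294; 2 = 34.01 / 13.84 ≈ 2.457; 3 = 7.98 / 3.20 ≈ 2.494.
|Δ from 2.414|: 1 0.120; 2 0.043; 3 0.080.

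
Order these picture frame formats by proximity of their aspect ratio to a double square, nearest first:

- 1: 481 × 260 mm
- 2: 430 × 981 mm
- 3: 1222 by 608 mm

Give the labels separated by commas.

3, 1, 2

1: 481/260 ≈ 1.850 → |1.850 − 2.000| = 0.150
2: 981/430 ≈ 2.281 → |2.281 − 2.000| = 0.281
3: 1222/608 ≈ 2.010 → |2.010 − 2.000| = 0.010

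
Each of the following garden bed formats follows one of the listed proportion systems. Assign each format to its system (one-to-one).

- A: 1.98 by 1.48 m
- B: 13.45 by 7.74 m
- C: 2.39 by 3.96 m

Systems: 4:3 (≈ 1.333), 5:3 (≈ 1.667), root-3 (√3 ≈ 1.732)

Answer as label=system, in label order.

Ratios: A ≈ 1.338; B ≈ 1.738; C ≈ 1.657.
Targets: 4:3 ≈ 1.333; 5:3 ≈ 1.667; root-3 ≈ 1.732.

A=4:3, B=root-3, C=5:3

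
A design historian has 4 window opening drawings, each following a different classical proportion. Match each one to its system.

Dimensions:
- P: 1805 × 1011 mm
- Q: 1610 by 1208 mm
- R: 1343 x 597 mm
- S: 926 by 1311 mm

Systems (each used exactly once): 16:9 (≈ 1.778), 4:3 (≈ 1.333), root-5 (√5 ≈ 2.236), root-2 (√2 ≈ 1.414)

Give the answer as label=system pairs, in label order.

P=16:9, Q=4:3, R=root-5, S=root-2

Ratios: P ≈ 1.785; Q ≈ 1.333; R ≈ 2.250; S ≈ 1.416.
Targets: 16:9 ≈ 1.778; 4:3 ≈ 1.333; root-5 ≈ 2.236; root-2 ≈ 1.414.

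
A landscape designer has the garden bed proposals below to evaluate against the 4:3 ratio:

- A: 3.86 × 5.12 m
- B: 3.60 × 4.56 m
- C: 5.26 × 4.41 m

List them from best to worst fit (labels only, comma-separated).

A: 5.12/3.86 ≈ 1.326 → |1.326 − 1.333| = 0.007
B: 4.56/3.60 ≈ 1.267 → |1.267 − 1.333| = 0.066
C: 5.26/4.41 ≈ 1.193 → |1.193 − 1.333| = 0.140

A, B, C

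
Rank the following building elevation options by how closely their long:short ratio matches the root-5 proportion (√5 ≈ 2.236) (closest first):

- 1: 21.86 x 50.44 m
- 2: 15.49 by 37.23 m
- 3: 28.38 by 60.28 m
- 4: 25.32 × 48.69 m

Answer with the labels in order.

1, 3, 2, 4

Ratios: 1 = 50.44 / 21.86 ≈ 2.307; 2 = 37.23 / 15.49 ≈ 2.403; 3 = 60.28 / 28.38 ≈ 2.124; 4 = 48.69 / 25.32 ≈ 1.923.
|Δ from 2.236|: 1 0.071; 2 0.167; 3 0.112; 4 0.313.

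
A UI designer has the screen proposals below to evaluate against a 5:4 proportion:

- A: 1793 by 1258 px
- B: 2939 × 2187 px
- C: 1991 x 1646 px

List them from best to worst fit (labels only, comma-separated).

Ratios: A = 1793 / 1258 ≈ 1.425; B = 2939 / 2187 ≈ 1.344; C = 1991 / 1646 ≈ 1.210.
|Δ from 1.250|: A 0.175; B 0.094; C 0.040.

C, B, A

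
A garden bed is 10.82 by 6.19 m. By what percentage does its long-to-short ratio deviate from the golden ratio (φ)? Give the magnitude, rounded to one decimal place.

Ratio = 10.82 / 6.19 ≈ 1.7480.
Ideal golden ratio ≈ 1.6180. |1.7480 − 1.6180| / 1.6180 ≈ 8.03% → 8.0%.

8.0%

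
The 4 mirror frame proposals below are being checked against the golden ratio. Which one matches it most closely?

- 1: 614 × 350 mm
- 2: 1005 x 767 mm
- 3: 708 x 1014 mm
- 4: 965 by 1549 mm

Target golden ratio ≈ 1.618.
1: 1.754 (Δ0.136)  2: 1.310 (Δ0.308)  3: 1.432 (Δ0.186)  4: 1.605 (Δ0.013)

4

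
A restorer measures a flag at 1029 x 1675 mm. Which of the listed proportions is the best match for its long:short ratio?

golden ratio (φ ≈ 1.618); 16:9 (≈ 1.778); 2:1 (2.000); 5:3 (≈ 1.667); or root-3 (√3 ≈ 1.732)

golden ratio

Ratio = 1675 / 1029 ≈ 1.628.
Distances: golden ratio 1.618 (Δ 0.010); 16:9 1.778 (Δ 0.150); 2:1 2.000 (Δ 0.372); 5:3 1.667 (Δ 0.039); root-3 1.732 (Δ 0.104).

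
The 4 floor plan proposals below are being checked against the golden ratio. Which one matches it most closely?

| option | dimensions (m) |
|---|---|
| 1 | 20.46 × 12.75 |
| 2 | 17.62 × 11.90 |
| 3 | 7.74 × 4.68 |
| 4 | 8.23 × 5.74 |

1

Ratios (long/short): 1 ≈ 1.605; 2 ≈ 1.481; 3 ≈ 1.654; 4 ≈ 1.434.
golden ratio ≈ 1.618; option 1 is nearest (Δ 0.013).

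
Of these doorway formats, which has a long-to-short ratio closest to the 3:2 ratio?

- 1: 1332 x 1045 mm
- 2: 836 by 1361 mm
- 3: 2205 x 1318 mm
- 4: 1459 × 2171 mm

4

Target 3:2 ≈ 1.500.
1: 1.275 (Δ0.225)  2: 1.628 (Δ0.128)  3: 1.673 (Δ0.173)  4: 1.488 (Δ0.012)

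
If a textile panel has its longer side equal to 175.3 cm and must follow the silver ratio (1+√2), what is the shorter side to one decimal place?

silver ratio ≈ 2.41421.
Shorter side = 175.3 ÷ 2.41421 ≈ 72.612 → 72.6 cm.

72.6 cm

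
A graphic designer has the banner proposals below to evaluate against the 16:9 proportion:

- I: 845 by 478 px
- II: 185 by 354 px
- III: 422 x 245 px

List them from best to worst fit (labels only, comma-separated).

I: 845/478 ≈ 1.768 → |1.768 − 1.778| = 0.010
II: 354/185 ≈ 1.914 → |1.914 − 1.778| = 0.136
III: 422/245 ≈ 1.722 → |1.722 − 1.778| = 0.056

I, III, II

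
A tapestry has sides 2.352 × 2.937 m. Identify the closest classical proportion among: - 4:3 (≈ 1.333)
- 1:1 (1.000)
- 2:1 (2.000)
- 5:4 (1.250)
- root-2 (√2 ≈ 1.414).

Ratio = 2.937 / 2.352 ≈ 1.249.
Distances: 4:3 1.333 (Δ 0.084); 1:1 1.000 (Δ 0.249); 2:1 2.000 (Δ 0.751); 5:4 1.250 (Δ 0.001); root-2 1.414 (Δ 0.165).

5:4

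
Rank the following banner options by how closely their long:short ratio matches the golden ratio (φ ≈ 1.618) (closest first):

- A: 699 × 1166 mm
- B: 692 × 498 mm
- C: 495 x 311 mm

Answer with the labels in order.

A: 1166/699 ≈ 1.668 → |1.668 − 1.618| = 0.050
B: 692/498 ≈ 1.390 → |1.390 − 1.618| = 0.228
C: 495/311 ≈ 1.592 → |1.592 − 1.618| = 0.026

C, A, B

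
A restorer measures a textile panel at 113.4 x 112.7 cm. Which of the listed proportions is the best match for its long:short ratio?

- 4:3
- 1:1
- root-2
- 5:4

1:1

113.4/112.7 ≈ 1.006. Nearest candidates are 1:1 (1.000, off by 0.006) and 5:4 (1.250, off by 0.244).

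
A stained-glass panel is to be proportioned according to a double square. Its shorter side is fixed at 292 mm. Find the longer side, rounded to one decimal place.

584.0 mm

2:1 = 2.00000.
Longer side = 292 × 2.00000 ≈ 584.000 → 584.0 mm.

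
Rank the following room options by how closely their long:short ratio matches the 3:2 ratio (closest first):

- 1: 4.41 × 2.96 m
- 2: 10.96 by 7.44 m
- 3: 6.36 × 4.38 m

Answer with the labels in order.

1, 2, 3

1: 4.41/2.96 ≈ 1.490 → |1.490 − 1.500| = 0.010
2: 10.96/7.44 ≈ 1.473 → |1.473 − 1.500| = 0.027
3: 6.36/4.38 ≈ 1.452 → |1.452 − 1.500| = 0.048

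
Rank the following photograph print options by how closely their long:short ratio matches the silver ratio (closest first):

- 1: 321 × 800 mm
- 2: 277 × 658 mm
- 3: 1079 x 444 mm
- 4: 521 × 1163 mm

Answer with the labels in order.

3, 2, 1, 4

1: 800/321 ≈ 2.492 → |2.492 − 2.414| = 0.078
2: 658/277 ≈ 2.375 → |2.375 − 2.414| = 0.039
3: 1079/444 ≈ 2.430 → |2.430 − 2.414| = 0.016
4: 1163/521 ≈ 2.232 → |2.232 − 2.414| = 0.182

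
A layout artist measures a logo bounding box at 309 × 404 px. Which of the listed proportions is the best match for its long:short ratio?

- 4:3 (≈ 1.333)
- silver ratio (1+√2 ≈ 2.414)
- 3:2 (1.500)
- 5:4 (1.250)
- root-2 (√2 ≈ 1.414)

404/309 ≈ 1.307. Nearest candidates are 4:3 (1.333, off by 0.026) and 5:4 (1.250, off by 0.057).

4:3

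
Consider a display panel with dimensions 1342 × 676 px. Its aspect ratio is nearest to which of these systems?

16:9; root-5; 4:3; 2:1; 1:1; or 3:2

Ratio = 1342 / 676 ≈ 1.985.
Distances: 16:9 1.778 (Δ 0.207); root-5 2.236 (Δ 0.251); 4:3 1.333 (Δ 0.652); 2:1 2.000 (Δ 0.015); 1:1 1.000 (Δ 0.985); 3:2 1.500 (Δ 0.485).

2:1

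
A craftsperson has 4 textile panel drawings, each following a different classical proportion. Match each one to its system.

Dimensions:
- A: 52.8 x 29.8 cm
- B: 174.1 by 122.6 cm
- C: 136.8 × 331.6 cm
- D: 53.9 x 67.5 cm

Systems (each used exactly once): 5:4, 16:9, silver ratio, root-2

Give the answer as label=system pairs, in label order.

Ratios: A ≈ 1.772; B ≈ 1.420; C ≈ 2.424; D ≈ 1.252.
Targets: 5:4 ≈ 1.250; 16:9 ≈ 1.778; silver ratio ≈ 2.414; root-2 ≈ 1.414.

A=16:9, B=root-2, C=silver ratio, D=5:4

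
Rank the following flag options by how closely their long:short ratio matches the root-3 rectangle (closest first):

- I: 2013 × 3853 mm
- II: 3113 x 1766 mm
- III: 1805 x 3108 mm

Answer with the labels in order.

Ratios: I = 3853 / 2013 ≈ 1.914; II = 3113 / 1766 ≈ 1.763; III = 3108 / 1805 ≈ 1.722.
|Δ from 1.732|: I 0.182; II 0.031; III 0.010.

III, II, I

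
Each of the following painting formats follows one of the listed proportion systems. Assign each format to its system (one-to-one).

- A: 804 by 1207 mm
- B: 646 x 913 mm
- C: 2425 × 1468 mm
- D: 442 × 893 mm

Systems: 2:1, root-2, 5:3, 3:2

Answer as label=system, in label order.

A=3:2, B=root-2, C=5:3, D=2:1

A = 1207/804 ≈ 1.501 → 3:2 (1.500)
B = 913/646 ≈ 1.413 → root-2 (1.414)
C = 2425/1468 ≈ 1.652 → 5:3 (1.667)
D = 893/442 ≈ 2.020 → 2:1 (2.000)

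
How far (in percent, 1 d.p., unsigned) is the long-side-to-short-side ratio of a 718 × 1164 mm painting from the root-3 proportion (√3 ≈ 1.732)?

Ratio = 1164 / 718 ≈ 1.6212.
Ideal root-3 ≈ 1.7321. |1.6212 − 1.7321| / 1.7321 ≈ 6.40% → 6.4%.

6.4%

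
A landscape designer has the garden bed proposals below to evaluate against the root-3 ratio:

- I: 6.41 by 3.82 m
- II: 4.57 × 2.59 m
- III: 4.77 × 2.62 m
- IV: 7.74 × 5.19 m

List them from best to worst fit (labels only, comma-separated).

II, I, III, IV

Ratios: I = 6.41 / 3.82 ≈ 1.678; II = 4.57 / 2.59 ≈ 1.764; III = 4.77 / 2.62 ≈ 1.821; IV = 7.74 / 5.19 ≈ 1.491.
|Δ from 1.732|: I 0.054; II 0.032; III 0.089; IV 0.241.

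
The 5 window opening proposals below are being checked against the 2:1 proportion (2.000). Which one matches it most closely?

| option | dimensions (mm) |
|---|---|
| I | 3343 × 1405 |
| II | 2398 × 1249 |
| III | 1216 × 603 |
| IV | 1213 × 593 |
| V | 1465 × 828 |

III

Ratios (long/short): I ≈ 2.379; II ≈ 1.920; III ≈ 2.017; IV ≈ 2.046; V ≈ 1.769.
2:1 ≈ 2.000; option III is nearest (Δ 0.017).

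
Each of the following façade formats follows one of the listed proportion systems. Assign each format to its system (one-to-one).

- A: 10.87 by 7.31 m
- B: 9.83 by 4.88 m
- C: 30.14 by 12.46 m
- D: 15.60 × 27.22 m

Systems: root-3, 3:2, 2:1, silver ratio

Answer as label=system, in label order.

A = 10.87/7.31 ≈ 1.487 → 3:2 (1.500)
B = 9.83/4.88 ≈ 2.014 → 2:1 (2.000)
C = 30.14/12.46 ≈ 2.419 → silver ratio (2.414)
D = 27.22/15.60 ≈ 1.745 → root-3 (1.732)

A=3:2, B=2:1, C=silver ratio, D=root-3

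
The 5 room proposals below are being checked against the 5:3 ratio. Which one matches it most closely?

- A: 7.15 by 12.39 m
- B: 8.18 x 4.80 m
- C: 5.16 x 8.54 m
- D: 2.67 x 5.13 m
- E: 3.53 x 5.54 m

C

Target 5:3 ≈ 1.667.
A: 1.733 (Δ0.066)  B: 1.704 (Δ0.037)  C: 1.655 (Δ0.012)  D: 1.921 (Δ0.254)  E: 1.569 (Δ0.098)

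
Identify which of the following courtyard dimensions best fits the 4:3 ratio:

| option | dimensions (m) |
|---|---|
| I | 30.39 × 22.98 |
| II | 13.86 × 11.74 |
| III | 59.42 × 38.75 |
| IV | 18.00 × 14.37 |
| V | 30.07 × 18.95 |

I

Ratios (long/short): I ≈ 1.322; II ≈ 1.181; III ≈ 1.533; IV ≈ 1.253; V ≈ 1.587.
4:3 ≈ 1.333; option I is nearest (Δ 0.011).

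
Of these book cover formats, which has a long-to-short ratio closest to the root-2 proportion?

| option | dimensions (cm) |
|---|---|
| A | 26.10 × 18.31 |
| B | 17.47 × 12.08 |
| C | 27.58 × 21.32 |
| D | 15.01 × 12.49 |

A

Target root-2 ≈ 1.414.
A: 1.425 (Δ0.011)  B: 1.446 (Δ0.032)  C: 1.294 (Δ0.120)  D: 1.202 (Δ0.212)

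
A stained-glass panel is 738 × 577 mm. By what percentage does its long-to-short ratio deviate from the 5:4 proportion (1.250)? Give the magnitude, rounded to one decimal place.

2.3%

Ratio = 738 / 577 ≈ 1.2790.
Ideal 5:4 = 1.2500. |1.2790 − 1.2500| / 1.2500 ≈ 2.32% → 2.3%.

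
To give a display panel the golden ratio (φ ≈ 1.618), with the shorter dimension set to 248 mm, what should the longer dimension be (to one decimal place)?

401.3 mm

golden ratio ≈ 1.61803.
Longer side = 248 × 1.61803 ≈ 401.271 → 401.3 mm.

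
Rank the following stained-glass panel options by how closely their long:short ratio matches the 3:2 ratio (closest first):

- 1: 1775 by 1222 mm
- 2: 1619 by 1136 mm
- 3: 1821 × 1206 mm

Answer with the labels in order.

3, 1, 2

1: 1775/1222 ≈ 1.453 → |1.453 − 1.500| = 0.047
2: 1619/1136 ≈ 1.425 → |1.425 − 1.500| = 0.075
3: 1821/1206 ≈ 1.510 → |1.510 − 1.500| = 0.010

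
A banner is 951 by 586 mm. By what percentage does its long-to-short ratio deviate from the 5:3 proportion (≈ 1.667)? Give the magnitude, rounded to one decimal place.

2.6%

Ratio = 951 / 586 ≈ 1.6229.
Ideal 5:3 ≈ 1.6667. |1.6229 − 1.6667| / 1.6667 ≈ 2.63% → 2.6%.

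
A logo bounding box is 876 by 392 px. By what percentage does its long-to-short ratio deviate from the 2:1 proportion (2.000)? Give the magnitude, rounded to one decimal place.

11.7%

Ratio = 876 / 392 ≈ 2.2347.
Ideal 2:1 = 2.0000. |2.2347 − 2.0000| / 2.0000 ≈ 11.74% → 11.7%.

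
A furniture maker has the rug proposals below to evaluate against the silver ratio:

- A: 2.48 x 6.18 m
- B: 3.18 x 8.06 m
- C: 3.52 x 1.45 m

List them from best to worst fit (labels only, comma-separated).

C, A, B

A: 6.18/2.48 ≈ 2.492 → |2.492 − 2.414| = 0.078
B: 8.06/3.18 ≈ 2.535 → |2.535 − 2.414| = 0.121
C: 3.52/1.45 ≈ 2.428 → |2.428 − 2.414| = 0.014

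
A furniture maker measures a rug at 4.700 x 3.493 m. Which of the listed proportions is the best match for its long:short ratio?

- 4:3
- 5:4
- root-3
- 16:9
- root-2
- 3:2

4:3

4.700/3.493 ≈ 1.346. Nearest candidates are 4:3 (1.333, off by 0.013) and root-2 (1.414, off by 0.068).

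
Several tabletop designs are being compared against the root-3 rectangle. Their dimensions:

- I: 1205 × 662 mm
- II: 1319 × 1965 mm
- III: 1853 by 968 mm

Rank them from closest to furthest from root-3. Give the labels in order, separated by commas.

Ratios: I = 1205 / 662 ≈ 1.820; II = 1965 / 1319 ≈ 1.490; III = 1853 / 968 ≈ 1.914.
|Δ from 1.732|: I 0.088; II 0.242; III 0.182.

I, III, II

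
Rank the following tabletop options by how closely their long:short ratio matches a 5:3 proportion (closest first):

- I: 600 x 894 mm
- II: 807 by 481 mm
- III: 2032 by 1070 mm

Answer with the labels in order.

I: 894/600 ≈ 1.490 → |1.490 − 1.667| = 0.177
II: 807/481 ≈ 1.678 → |1.678 − 1.667| = 0.011
III: 2032/1070 ≈ 1.899 → |1.899 − 1.667| = 0.232

II, I, III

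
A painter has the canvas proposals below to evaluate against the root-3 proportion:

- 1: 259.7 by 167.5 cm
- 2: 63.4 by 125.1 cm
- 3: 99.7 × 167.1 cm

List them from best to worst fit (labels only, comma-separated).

1: 259.7/167.5 ≈ 1.550 → |1.550 − 1.732| = 0.182
2: 125.1/63.4 ≈ 1.973 → |1.973 − 1.732| = 0.241
3: 167.1/99.7 ≈ 1.676 → |1.676 − 1.732| = 0.056

3, 1, 2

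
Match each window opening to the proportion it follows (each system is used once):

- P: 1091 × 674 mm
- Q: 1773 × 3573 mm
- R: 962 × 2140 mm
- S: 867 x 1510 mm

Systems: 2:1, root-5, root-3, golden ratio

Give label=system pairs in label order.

Ratios: P ≈ 1.619; Q ≈ 2.015; R ≈ 2.225; S ≈ 1.742.
Targets: 2:1 ≈ 2.000; root-5 ≈ 2.236; root-3 ≈ 1.732; golden ratio ≈ 1.618.

P=golden ratio, Q=2:1, R=root-5, S=root-3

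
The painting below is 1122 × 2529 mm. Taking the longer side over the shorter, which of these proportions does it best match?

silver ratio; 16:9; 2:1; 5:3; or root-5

2529/1122 ≈ 2.254. Nearest candidates are root-5 (2.236, off by 0.018) and silver ratio (2.414, off by 0.160).

root-5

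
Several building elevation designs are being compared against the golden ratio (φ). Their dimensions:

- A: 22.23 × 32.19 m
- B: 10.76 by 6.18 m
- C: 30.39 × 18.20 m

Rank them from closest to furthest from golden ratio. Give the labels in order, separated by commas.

A: 32.19/22.23 ≈ 1.448 → |1.448 − 1.618| = 0.170
B: 10.76/6.18 ≈ 1.741 → |1.741 − 1.618| = 0.123
C: 30.39/18.20 ≈ 1.670 → |1.670 − 1.618| = 0.052

C, B, A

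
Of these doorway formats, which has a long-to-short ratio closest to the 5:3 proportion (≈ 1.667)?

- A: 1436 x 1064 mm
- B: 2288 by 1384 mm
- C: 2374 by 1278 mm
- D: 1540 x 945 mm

Ratios (long/short): A ≈ 1.350; B ≈ 1.653; C ≈ 1.858; D ≈ 1.630.
5:3 ≈ 1.667; option B is nearest (Δ 0.014).

B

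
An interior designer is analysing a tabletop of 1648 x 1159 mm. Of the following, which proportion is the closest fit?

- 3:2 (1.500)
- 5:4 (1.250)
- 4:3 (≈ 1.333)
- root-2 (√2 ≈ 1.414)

root-2

Ratio = 1648 / 1159 ≈ 1.422.
Distances: 3:2 1.500 (Δ 0.078); 5:4 1.250 (Δ 0.172); 4:3 1.333 (Δ 0.089); root-2 1.414 (Δ 0.008).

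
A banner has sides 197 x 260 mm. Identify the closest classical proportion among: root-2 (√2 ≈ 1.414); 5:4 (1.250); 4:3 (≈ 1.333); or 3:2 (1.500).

4:3

Ratio = 260 / 197 ≈ 1.320.
Distances: root-2 1.414 (Δ 0.094); 5:4 1.250 (Δ 0.070); 4:3 1.333 (Δ 0.013); 3:2 1.500 (Δ 0.180).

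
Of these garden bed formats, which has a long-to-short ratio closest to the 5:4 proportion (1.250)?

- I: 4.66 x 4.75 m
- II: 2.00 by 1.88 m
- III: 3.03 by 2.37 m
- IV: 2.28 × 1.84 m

Target 5:4 ≈ 1.250.
I: 1.019 (Δ0.231)  II: 1.064 (Δ0.186)  III: 1.278 (Δ0.028)  IV: 1.239 (Δ0.011)

IV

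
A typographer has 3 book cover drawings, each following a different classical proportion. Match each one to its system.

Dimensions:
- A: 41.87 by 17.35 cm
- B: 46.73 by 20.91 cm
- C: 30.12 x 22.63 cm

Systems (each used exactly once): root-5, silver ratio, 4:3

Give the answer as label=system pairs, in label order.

A=silver ratio, B=root-5, C=4:3

A = 41.87/17.35 ≈ 2.413 → silver ratio (2.414)
B = 46.73/20.91 ≈ 2.235 → root-5 (2.236)
C = 30.12/22.63 ≈ 1.331 → 4:3 (1.333)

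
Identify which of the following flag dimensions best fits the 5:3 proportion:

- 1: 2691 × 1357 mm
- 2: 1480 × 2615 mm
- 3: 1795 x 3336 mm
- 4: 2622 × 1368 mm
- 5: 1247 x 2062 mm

Target 5:3 ≈ 1.667.
1: 1.983 (Δ0.316)  2: 1.767 (Δ0.100)  3: 1.858 (Δ0.191)  4: 1.917 (Δ0.250)  5: 1.654 (Δ0.013)

5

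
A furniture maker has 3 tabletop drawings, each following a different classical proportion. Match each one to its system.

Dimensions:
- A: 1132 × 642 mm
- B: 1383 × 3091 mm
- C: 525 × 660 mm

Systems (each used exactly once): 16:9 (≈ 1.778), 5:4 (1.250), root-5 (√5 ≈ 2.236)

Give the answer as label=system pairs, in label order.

A=16:9, B=root-5, C=5:4

A = 1132/642 ≈ 1.763 → 16:9 (1.778)
B = 3091/1383 ≈ 2.235 → root-5 (2.236)
C = 660/525 ≈ 1.257 → 5:4 (1.250)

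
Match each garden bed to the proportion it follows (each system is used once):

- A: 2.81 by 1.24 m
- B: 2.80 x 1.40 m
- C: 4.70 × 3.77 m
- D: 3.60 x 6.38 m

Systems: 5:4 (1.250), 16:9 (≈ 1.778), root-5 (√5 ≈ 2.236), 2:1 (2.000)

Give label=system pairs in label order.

A = 2.81/1.24 ≈ 2.266 → root-5 (2.236)
B = 2.80/1.40 ≈ 2.000 → 2:1 (2.000)
C = 4.70/3.77 ≈ 1.247 → 5:4 (1.250)
D = 6.38/3.60 ≈ 1.772 → 16:9 (1.778)

A=root-5, B=2:1, C=5:4, D=16:9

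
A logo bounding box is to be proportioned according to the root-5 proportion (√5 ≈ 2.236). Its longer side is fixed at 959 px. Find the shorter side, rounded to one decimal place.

root-5 ≈ 2.23607.
Shorter side = 959 ÷ 2.23607 ≈ 428.877 → 428.9 px.

428.9 px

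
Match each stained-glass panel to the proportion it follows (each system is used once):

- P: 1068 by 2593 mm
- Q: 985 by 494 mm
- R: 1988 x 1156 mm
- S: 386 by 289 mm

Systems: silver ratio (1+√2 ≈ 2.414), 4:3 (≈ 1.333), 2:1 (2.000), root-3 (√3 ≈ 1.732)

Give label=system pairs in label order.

P = 2593/1068 ≈ 2.428 → silver ratio (2.414)
Q = 985/494 ≈ 1.994 → 2:1 (2.000)
R = 1988/1156 ≈ 1.720 → root-3 (1.732)
S = 386/289 ≈ 1.336 → 4:3 (1.333)

P=silver ratio, Q=2:1, R=root-3, S=4:3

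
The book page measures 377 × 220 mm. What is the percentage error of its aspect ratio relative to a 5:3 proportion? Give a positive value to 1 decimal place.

2.8%

Ratio = 377 / 220 ≈ 1.7136.
Ideal 5:3 ≈ 1.6667. |1.7136 − 1.6667| / 1.6667 ≈ 2.81% → 2.8%.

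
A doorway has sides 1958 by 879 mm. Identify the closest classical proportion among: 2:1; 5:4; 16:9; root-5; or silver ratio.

root-5

Ratio = 1958 / 879 ≈ 2.228.
Distances: 2:1 2.000 (Δ 0.228); 5:4 1.250 (Δ 0.978); 16:9 1.778 (Δ 0.450); root-5 2.236 (Δ 0.008); silver ratio 2.414 (Δ 0.186).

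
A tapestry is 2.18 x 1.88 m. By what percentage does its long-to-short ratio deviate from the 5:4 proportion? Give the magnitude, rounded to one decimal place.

Ratio = 2.18 / 1.88 ≈ 1.1596.
Ideal 5:4 = 1.2500. |1.1596 − 1.2500| / 1.2500 ≈ 7.23% → 7.2%.

7.2%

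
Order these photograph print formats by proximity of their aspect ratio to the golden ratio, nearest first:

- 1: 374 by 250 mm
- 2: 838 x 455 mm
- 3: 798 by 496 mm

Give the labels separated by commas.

1: 374/250 ≈ 1.496 → |1.496 − 1.618| = 0.122
2: 838/455 ≈ 1.842 → |1.842 − 1.618| = 0.224
3: 798/496 ≈ 1.609 → |1.609 − 1.618| = 0.009

3, 1, 2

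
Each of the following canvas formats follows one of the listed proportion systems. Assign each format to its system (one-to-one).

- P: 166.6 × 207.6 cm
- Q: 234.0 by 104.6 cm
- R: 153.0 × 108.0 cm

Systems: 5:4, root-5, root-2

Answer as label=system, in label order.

P=5:4, Q=root-5, R=root-2

P = 207.6/166.6 ≈ 1.246 → 5:4 (1.250)
Q = 234.0/104.6 ≈ 2.237 → root-5 (2.236)
R = 153.0/108.0 ≈ 1.417 → root-2 (1.414)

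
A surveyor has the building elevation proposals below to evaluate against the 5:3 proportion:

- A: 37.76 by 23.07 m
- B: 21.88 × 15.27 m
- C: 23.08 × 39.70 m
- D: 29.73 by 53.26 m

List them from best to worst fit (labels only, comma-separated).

A, C, D, B

Ratios: A = 37.76 / 23.07 ≈ 1.637; B = 21.88 / 15.27 ≈ 1.433; C = 39.70 / 23.08 ≈ 1.720; D = 53.26 / 29.73 ≈ 1.791.
|Δ from 1.667|: A 0.030; B 0.234; C 0.053; D 0.124.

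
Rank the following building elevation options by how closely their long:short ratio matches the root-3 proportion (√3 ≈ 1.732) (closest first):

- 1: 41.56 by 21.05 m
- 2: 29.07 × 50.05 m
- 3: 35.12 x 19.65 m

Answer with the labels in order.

2, 3, 1

1: 41.56/21.05 ≈ 1.974 → |1.974 − 1.732| = 0.242
2: 50.05/29.07 ≈ 1.722 → |1.722 − 1.732| = 0.010
3: 35.12/19.65 ≈ 1.787 → |1.787 − 1.732| = 0.055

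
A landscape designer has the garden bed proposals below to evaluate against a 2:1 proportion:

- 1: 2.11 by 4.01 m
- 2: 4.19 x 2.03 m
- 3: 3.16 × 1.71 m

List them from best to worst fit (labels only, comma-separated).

1: 4.01/2.11 ≈ 1.900 → |1.900 − 2.000| = 0.100
2: 4.19/2.03 ≈ 2.064 → |2.064 − 2.000| = 0.064
3: 3.16/1.71 ≈ 1.848 → |1.848 − 2.000| = 0.152

2, 1, 3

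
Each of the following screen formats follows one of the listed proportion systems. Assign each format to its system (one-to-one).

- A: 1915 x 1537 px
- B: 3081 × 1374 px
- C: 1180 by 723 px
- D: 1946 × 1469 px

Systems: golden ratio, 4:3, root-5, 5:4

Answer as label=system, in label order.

A=5:4, B=root-5, C=golden ratio, D=4:3

A = 1915/1537 ≈ 1.246 → 5:4 (1.250)
B = 3081/1374 ≈ 2.242 → root-5 (2.236)
C = 1180/723 ≈ 1.632 → golden ratio (1.618)
D = 1946/1469 ≈ 1.325 → 4:3 (1.333)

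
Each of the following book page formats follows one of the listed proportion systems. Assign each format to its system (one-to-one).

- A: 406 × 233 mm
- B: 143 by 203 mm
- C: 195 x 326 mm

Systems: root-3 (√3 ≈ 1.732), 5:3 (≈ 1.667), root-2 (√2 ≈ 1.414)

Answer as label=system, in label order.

Ratios: A ≈ 1.742; B ≈ 1.420; C ≈ 1.672.
Targets: root-3 ≈ 1.732; 5:3 ≈ 1.667; root-2 ≈ 1.414.

A=root-3, B=root-2, C=5:3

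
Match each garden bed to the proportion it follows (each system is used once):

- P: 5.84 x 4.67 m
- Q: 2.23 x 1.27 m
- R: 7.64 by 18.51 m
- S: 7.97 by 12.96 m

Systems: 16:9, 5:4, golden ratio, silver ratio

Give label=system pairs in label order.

P=5:4, Q=16:9, R=silver ratio, S=golden ratio

P = 5.84/4.67 ≈ 1.251 → 5:4 (1.250)
Q = 2.23/1.27 ≈ 1.756 → 16:9 (1.778)
R = 18.51/7.64 ≈ 2.423 → silver ratio (2.414)
S = 12.96/7.97 ≈ 1.626 → golden ratio (1.618)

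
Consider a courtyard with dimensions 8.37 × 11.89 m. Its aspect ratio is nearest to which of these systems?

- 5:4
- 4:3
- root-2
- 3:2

11.89/8.37 ≈ 1.421. Nearest candidates are root-2 (1.414, off by 0.007) and 3:2 (1.500, off by 0.079).

root-2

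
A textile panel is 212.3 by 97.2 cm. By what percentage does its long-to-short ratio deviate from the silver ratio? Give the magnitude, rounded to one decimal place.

Ratio = 212.3 / 97.2 ≈ 2.1842.
Ideal silver ratio ≈ 2.4142. |2.1842 − 2.4142| / 2.4142 ≈ 9.53% → 9.5%.

9.5%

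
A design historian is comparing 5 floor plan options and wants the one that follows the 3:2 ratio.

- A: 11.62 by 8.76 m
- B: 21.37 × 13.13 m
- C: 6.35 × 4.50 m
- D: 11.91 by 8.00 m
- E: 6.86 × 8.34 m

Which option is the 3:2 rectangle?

Target 3:2 ≈ 1.500.
A: 1.326 (Δ0.174)  B: 1.628 (Δ0.128)  C: 1.411 (Δ0.089)  D: 1.489 (Δ0.011)  E: 1.216 (Δ0.284)

D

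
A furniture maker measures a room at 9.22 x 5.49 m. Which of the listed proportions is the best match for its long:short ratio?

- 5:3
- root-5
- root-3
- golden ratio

9.22/5.49 ≈ 1.679. Nearest candidates are 5:3 (1.667, off by 0.012) and root-3 (1.732, off by 0.053).

5:3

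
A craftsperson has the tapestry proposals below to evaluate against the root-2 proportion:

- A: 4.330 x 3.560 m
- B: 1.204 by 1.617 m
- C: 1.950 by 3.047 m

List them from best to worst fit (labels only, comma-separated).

B, C, A

Ratios: A = 4.330 / 3.560 ≈ 1.216; B = 1.617 / 1.204 ≈ 1.343; C = 3.047 / 1.950 ≈ 1.563.
|Δ from 1.414|: A 0.198; B 0.071; C 0.149.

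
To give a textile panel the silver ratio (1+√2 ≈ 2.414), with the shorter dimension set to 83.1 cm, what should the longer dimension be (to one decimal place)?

silver ratio ≈ 2.41421.
Longer side = 83.1 × 2.41421 ≈ 200.621 → 200.6 cm.

200.6 cm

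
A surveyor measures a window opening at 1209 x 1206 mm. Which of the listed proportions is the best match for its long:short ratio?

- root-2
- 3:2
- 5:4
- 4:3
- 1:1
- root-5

1209/1206 ≈ 1.002. Nearest candidates are 1:1 (1.000, off by 0.002) and 5:4 (1.250, off by 0.248).

1:1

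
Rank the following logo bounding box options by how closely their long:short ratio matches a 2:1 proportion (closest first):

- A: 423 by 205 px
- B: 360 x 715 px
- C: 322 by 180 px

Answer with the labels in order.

B, A, C

Ratios: A = 423 / 205 ≈ 2.063; B = 715 / 360 ≈ 1.986; C = 322 / 180 ≈ 1.789.
|Δ from 2.000|: A 0.063; B 0.014; C 0.211.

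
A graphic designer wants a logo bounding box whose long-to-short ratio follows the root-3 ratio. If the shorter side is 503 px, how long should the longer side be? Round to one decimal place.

root-3 ≈ 1.73205.
Longer side = 503 × 1.73205 ≈ 871.221 → 871.2 px.

871.2 px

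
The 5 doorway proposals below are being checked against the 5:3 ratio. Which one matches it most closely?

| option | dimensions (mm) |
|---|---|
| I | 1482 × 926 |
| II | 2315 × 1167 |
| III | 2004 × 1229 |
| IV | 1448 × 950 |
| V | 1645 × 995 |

Ratios (long/short): I ≈ 1.600; II ≈ 1.984; III ≈ 1.631; IV ≈ 1.524; V ≈ 1.653.
5:3 ≈ 1.667; option V is nearest (Δ 0.014).

V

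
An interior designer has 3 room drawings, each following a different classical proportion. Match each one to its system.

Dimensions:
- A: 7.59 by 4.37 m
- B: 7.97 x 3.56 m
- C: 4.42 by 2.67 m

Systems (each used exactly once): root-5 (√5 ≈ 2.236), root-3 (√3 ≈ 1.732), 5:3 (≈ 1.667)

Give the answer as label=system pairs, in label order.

Ratios: A ≈ 1.737; B ≈ 2.239; C ≈ 1.655.
Targets: root-5 ≈ 2.236; root-3 ≈ 1.732; 5:3 ≈ 1.667.

A=root-3, B=root-5, C=5:3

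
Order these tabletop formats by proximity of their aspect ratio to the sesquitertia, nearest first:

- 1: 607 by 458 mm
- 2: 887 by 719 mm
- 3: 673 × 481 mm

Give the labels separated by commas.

1, 3, 2

1: 607/458 ≈ 1.325 → |1.325 − 1.333| = 0.008
2: 887/719 ≈ 1.234 → |1.234 − 1.333| = 0.099
3: 673/481 ≈ 1.399 → |1.399 − 1.333| = 0.066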